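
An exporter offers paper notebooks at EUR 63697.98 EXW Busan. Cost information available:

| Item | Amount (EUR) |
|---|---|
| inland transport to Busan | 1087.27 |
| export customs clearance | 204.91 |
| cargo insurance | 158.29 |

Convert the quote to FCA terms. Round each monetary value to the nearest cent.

Not relevant to the conversion: insurance — on the buyer under both terms; not part of either seller's price.
From EXW to FCA, the seller additionally bears: inland to port, export clearance.
FCA price = 63697.98 + 1087.27 + 204.91 = 64990.16

FCA price: EUR 64990.16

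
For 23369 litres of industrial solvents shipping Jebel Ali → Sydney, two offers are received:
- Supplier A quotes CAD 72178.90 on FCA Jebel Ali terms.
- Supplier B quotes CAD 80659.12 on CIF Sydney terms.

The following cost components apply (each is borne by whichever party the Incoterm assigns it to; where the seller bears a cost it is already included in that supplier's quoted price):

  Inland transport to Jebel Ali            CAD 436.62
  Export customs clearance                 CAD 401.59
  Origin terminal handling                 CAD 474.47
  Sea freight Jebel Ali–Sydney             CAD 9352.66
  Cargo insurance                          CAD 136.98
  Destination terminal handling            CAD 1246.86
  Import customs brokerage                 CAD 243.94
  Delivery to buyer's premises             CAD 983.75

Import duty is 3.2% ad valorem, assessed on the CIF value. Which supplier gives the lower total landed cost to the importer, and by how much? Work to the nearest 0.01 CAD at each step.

Supplier B is cheaper by CAD 1531.38

Supplier A (FCA):
CIF value = FCA price + origin terminal + freight + insurance = 72178.90 + 474.47 + 9352.66 + 136.98 = 82143.01
Import duty = 82143.01 × 3.2% = 2628.58
Buyer bears (A): 474.47 + 9352.66 + 136.98 + 1246.86 + 243.94 + 983.75 = 12438.66
Landed cost (A) = invoice 72178.90 + 12438.66 + duty 2628.58 = 87246.14
Supplier B (CIF):
The CIF price already equals the CIF value: 80659.12
Import duty = 80659.12 × 3.2% = 2581.09
Buyer bears (B): 1246.86 + 243.94 + 983.75 = 2474.55
Landed cost (B) = invoice 80659.12 + 2474.55 + duty 2581.09 = 85714.76
Difference = |87246.14 − 85714.76| = 1531.38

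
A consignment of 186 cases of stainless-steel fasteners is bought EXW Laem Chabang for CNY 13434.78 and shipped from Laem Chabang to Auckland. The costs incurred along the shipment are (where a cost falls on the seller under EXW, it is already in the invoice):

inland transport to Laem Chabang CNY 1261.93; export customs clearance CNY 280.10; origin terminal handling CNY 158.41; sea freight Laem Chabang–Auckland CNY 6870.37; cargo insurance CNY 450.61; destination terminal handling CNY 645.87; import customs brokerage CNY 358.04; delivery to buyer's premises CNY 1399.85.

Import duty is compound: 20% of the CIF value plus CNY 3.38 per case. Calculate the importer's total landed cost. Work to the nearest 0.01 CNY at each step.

Total landed cost: CNY 29979.88

EXW: the seller makes goods available at their premises; the buyer bears all onward costs.
CIF value = EXW price + inland to port + export clearance + origin terminal + freight + insurance = 13434.78 + 1261.93 + 280.10 + 158.41 + 6870.37 + 450.61 = 22456.20
Ad valorem component: 22456.20 × 20% = 4491.24
Specific component: 186 × 3.38 = 628.68
Import duty = 4491.24 + 628.68 = 5119.92
Buyer bears: inland to port 1261.93 + export clearance 280.10 + origin terminal 158.41 + freight 6870.37 + insurance 450.61 + destination terminal 645.87 + brokerage 358.04 + delivery 1399.85 + duty 5119.92 = 16545.10
Landed cost = invoice 13434.78 + 16545.10 = 29979.88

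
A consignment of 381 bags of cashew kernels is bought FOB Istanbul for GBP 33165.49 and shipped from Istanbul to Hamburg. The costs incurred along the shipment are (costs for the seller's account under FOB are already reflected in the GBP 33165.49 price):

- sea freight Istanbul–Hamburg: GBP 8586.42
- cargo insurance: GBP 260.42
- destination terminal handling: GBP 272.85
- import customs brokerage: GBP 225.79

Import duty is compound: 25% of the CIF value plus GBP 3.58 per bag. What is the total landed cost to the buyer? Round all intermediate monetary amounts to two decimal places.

Total landed cost: GBP 54378.03

FOB: the seller bears costs until goods are on board at the origin port; the buyer bears freight, insurance and all costs thereafter.
CIF value = FOB price + freight + insurance = 33165.49 + 8586.42 + 260.42 = 42012.33
Ad valorem component: 42012.33 × 25% = 10503.08
Specific component: 381 × 3.58 = 1363.98
Import duty = 10503.08 + 1363.98 = 11867.06
Buyer bears: freight 8586.42 + insurance 260.42 + destination terminal 272.85 + brokerage 225.79 + duty 11867.06 = 21212.54
Landed cost = invoice 33165.49 + 21212.54 = 54378.03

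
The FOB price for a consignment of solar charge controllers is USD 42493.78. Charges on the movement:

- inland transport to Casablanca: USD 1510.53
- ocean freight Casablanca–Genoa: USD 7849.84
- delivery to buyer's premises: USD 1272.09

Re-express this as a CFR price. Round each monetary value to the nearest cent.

Not relevant to the conversion: inland to port — on the seller under both FOB and CFR; already in the FOB price and stays in the CFR price. delivery — on the buyer under both terms; not part of either seller's price.
From FOB to CFR, the seller additionally bears: freight.
CFR price = 42493.78 + 7849.84 = 50343.62

CFR price: USD 50343.62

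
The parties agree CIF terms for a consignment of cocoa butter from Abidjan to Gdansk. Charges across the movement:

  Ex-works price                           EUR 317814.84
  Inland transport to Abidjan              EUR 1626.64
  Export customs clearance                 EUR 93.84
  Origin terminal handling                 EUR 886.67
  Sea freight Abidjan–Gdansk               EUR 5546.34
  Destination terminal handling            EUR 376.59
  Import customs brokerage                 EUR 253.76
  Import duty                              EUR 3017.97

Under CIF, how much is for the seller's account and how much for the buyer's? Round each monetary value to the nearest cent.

CIF: the seller pays costs through ocean freight and marine insurance to the destination port.
Seller's account: goods 317814.84 + inland to port 1626.64 + export clearance 93.84 + origin terminal 886.67 + freight 5546.34 = 325968.33
Buyer's account: destination terminal 376.59 + brokerage 253.76 + duty 3017.97 = 3648.32

Seller: EUR 325968.33; buyer: EUR 3648.32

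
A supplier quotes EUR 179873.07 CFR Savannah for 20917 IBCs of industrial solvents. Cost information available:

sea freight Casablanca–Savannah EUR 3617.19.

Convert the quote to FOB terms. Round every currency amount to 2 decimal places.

From CFR to FOB, the seller no longer bears: freight.
FOB price = 179873.07 − 3617.19 = 176255.88

FOB price: EUR 176255.88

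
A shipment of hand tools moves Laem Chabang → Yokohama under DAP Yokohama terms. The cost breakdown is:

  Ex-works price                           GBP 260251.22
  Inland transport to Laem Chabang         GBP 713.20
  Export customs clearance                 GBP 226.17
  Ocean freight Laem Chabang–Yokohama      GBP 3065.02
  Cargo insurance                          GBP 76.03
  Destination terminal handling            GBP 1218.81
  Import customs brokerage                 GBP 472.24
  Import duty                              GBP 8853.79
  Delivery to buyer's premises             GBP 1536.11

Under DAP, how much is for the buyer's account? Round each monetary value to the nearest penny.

DAP: the seller bears all costs to the named destination except import duty and clearance.
Seller's account: goods 260251.22 + inland to port 713.20 + export clearance 226.17 + freight 3065.02 + insurance 76.03 + destination terminal 1218.81 + delivery 1536.11 = 267086.56
Buyer's account: brokerage 472.24 + duty 8853.79 = 9326.03

Buyer's account: GBP 9326.03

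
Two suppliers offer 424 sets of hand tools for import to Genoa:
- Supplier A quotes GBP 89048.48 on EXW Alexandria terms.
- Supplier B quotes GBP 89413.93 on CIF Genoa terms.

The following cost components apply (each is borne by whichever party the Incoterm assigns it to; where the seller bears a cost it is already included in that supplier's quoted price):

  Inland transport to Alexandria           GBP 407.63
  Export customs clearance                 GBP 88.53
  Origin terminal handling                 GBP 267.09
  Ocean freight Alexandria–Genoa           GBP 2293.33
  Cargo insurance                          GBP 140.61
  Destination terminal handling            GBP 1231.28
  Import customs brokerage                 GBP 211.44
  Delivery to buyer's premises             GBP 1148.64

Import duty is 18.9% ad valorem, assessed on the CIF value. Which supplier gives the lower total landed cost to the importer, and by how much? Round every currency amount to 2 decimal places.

Supplier B is cheaper by GBP 3366.94

Supplier A (EXW):
CIF value = EXW price + inland to port + export clearance + origin terminal + freight + insurance = 89048.48 + 407.63 + 88.53 + 267.09 + 2293.33 + 140.61 = 92245.67
Import duty = 92245.67 × 18.9% = 17434.43
Buyer bears (A): 407.63 + 88.53 + 267.09 + 2293.33 + 140.61 + 1231.28 + 211.44 + 1148.64 = 5788.55
Landed cost (A) = invoice 89048.48 + 5788.55 + duty 17434.43 = 112271.46
Supplier B (CIF):
The CIF price already equals the CIF value: 89413.93
Import duty = 89413.93 × 18.9% = 16899.23
Buyer bears (B): 1231.28 + 211.44 + 1148.64 = 2591.36
Landed cost (B) = invoice 89413.93 + 2591.36 + duty 16899.23 = 108904.52
Difference = |112271.46 − 108904.52| = 3366.94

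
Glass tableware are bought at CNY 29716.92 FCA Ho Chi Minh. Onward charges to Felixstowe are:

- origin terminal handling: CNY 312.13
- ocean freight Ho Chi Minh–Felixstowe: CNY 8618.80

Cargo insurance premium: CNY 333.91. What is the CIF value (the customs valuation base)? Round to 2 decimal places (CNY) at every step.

CIF value: CNY 38981.76

CIF = FCA price + pre-shipment costs + freight + insurance
CIF = 29716.92 + 312.13 + 8618.80 + 333.91 = 38981.76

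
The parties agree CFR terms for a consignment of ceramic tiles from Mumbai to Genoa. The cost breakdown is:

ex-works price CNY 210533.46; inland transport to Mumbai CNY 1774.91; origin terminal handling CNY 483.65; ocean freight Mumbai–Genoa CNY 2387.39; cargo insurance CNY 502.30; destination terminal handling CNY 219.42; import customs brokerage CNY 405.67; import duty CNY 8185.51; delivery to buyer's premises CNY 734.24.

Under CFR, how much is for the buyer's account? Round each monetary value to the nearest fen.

CFR: the seller pays costs through ocean freight to the destination port, but not insurance.
Seller's account: goods 210533.46 + inland to port 1774.91 + origin terminal 483.65 + freight 2387.39 = 215179.41
Buyer's account: insurance 502.30 + destination terminal 219.42 + brokerage 405.67 + duty 8185.51 + delivery 734.24 = 10047.14

Buyer's account: CNY 10047.14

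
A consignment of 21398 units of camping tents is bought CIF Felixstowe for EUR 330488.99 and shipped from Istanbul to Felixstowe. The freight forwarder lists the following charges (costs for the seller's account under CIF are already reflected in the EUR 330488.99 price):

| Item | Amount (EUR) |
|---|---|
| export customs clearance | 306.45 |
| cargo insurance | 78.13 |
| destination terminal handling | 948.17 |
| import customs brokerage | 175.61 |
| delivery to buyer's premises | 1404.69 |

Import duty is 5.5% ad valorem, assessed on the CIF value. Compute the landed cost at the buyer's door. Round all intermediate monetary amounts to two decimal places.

Total landed cost: EUR 351194.35

CIF: the seller pays costs through ocean freight and marine insurance to the destination port.
Already in the invoice (seller's account under CIF): export clearance, insurance — exclude.
The CIF price already equals the CIF value: 330488.99
Import duty = 330488.99 × 5.5% = 18176.89
Buyer bears: destination terminal 948.17 + brokerage 175.61 + delivery 1404.69 + duty 18176.89 = 20705.36
Landed cost = invoice 330488.99 + 20705.36 = 351194.35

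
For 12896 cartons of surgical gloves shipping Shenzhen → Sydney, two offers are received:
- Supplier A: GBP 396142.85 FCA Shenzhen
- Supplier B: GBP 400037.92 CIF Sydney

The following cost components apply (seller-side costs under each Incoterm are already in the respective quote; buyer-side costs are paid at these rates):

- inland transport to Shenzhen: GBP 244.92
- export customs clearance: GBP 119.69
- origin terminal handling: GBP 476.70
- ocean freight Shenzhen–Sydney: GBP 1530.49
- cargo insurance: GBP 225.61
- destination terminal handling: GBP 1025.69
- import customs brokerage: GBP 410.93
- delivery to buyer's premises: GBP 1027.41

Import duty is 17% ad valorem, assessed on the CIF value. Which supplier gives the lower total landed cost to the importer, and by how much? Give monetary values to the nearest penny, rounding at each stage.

Supplier A (FCA):
CIF value = FCA price + origin terminal + freight + insurance = 396142.85 + 476.70 + 1530.49 + 225.61 = 398375.65
Import duty = 398375.65 × 17% = 67723.86
Buyer bears (A): 476.70 + 1530.49 + 225.61 + 1025.69 + 410.93 + 1027.41 = 4696.83
Landed cost (A) = invoice 396142.85 + 4696.83 + duty 67723.86 = 468563.54
Supplier B (CIF):
The CIF price already equals the CIF value: 400037.92
Import duty = 400037.92 × 17% = 68006.45
Buyer bears (B): 1025.69 + 410.93 + 1027.41 = 2464.03
Landed cost (B) = invoice 400037.92 + 2464.03 + duty 68006.45 = 470508.40
Difference = |468563.54 − 470508.40| = 1944.86

Supplier A is cheaper by GBP 1944.86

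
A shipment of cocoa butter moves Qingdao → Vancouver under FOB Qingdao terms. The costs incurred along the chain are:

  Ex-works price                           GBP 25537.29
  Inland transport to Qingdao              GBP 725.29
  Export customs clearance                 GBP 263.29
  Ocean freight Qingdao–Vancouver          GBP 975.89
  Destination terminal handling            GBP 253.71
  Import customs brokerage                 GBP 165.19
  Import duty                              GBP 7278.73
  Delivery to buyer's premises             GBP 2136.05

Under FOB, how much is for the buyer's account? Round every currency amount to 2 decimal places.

FOB: the seller bears costs until goods are on board at the origin port; the buyer bears freight, insurance and all costs thereafter.
Seller's account: goods 25537.29 + inland to port 725.29 + export clearance 263.29 = 26525.87
Buyer's account: freight 975.89 + destination terminal 253.71 + brokerage 165.19 + duty 7278.73 + delivery 2136.05 = 10809.57

Buyer's account: GBP 10809.57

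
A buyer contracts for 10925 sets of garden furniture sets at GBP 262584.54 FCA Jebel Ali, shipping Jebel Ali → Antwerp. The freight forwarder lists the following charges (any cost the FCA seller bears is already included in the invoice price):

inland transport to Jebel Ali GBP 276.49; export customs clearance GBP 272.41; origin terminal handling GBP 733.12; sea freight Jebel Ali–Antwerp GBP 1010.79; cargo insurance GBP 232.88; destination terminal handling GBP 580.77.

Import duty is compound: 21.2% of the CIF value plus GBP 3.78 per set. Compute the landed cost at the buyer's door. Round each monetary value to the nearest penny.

FCA: the seller delivers export-cleared goods to the carrier; the buyer bears costs from that point.
Already in the invoice (seller's account under FCA): inland to port, export clearance — exclude.
CIF value = FCA price + origin terminal + freight + insurance = 262584.54 + 733.12 + 1010.79 + 232.88 = 264561.33
Ad valorem component: 264561.33 × 21.2% = 56087.00
Specific component: 10925 × 3.78 = 41296.50
Import duty = 56087.00 + 41296.50 = 97383.50
Buyer bears: origin terminal 733.12 + freight 1010.79 + insurance 232.88 + destination terminal 580.77 + duty 97383.50 = 99941.06
Landed cost = invoice 262584.54 + 99941.06 = 362525.60

Total landed cost: GBP 362525.60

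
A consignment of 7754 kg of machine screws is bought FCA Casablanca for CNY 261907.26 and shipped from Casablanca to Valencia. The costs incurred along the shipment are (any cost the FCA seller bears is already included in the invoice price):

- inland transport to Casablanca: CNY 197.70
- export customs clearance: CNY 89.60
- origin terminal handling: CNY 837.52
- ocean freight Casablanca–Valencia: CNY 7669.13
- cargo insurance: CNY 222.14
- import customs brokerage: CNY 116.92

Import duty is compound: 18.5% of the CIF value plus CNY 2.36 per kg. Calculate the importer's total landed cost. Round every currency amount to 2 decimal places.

Total landed cost: CNY 339120.08

FCA: the seller delivers export-cleared goods to the carrier; the buyer bears costs from that point.
Already in the invoice (seller's account under FCA): inland to port, export clearance — exclude.
CIF value = FCA price + origin terminal + freight + insurance = 261907.26 + 837.52 + 7669.13 + 222.14 = 270636.05
Ad valorem component: 270636.05 × 18.5% = 50067.67
Specific component: 7754 × 2.36 = 18299.44
Import duty = 50067.67 + 18299.44 = 68367.11
Buyer bears: origin terminal 837.52 + freight 7669.13 + insurance 222.14 + brokerage 116.92 + duty 68367.11 = 77212.82
Landed cost = invoice 261907.26 + 77212.82 = 339120.08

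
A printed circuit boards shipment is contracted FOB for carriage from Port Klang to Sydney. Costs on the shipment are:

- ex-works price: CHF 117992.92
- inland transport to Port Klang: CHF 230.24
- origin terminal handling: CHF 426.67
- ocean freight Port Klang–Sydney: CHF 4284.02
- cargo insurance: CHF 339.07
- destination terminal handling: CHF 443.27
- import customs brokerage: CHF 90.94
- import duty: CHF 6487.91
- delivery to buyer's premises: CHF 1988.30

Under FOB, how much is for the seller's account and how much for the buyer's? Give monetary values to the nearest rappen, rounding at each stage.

FOB: the seller bears costs until goods are on board at the origin port; the buyer bears freight, insurance and all costs thereafter.
Seller's account: goods 117992.92 + inland to port 230.24 + origin terminal 426.67 = 118649.83
Buyer's account: freight 4284.02 + insurance 339.07 + destination terminal 443.27 + brokerage 90.94 + duty 6487.91 + delivery 1988.30 = 13633.51

Seller: CHF 118649.83; buyer: CHF 13633.51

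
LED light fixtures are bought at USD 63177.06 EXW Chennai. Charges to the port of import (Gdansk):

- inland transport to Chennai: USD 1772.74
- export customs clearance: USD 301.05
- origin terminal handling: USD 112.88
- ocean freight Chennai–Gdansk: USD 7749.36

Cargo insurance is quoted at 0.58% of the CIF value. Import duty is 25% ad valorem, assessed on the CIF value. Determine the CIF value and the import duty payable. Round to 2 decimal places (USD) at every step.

CIF value: USD 73539.62; import duty: USD 18384.91

Let C be the CIF value. C = EXW price + pre-shipment costs + freight + 0.58% × C
C − 0.58% × C = 63177.06 + 1772.74 + 301.05 + 112.88 + 7749.36
0.9942 × C = 73113.09
C = 73113.09 / 0.9942 = 73539.62
Insurance premium = 0.58% × 73539.62 = 426.53
Import duty = 73539.62 × 25% = 18384.91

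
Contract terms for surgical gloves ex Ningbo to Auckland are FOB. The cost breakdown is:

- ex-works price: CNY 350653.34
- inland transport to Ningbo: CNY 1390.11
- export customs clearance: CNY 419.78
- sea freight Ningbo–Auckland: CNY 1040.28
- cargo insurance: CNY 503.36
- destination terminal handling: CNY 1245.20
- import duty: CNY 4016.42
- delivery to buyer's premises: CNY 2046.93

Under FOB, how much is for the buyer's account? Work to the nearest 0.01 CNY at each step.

FOB: the seller bears costs until goods are on board at the origin port; the buyer bears freight, insurance and all costs thereafter.
Seller's account: goods 350653.34 + inland to port 1390.11 + export clearance 419.78 = 352463.23
Buyer's account: freight 1040.28 + insurance 503.36 + destination terminal 1245.20 + duty 4016.42 + delivery 2046.93 = 8852.19

Buyer's account: CNY 8852.19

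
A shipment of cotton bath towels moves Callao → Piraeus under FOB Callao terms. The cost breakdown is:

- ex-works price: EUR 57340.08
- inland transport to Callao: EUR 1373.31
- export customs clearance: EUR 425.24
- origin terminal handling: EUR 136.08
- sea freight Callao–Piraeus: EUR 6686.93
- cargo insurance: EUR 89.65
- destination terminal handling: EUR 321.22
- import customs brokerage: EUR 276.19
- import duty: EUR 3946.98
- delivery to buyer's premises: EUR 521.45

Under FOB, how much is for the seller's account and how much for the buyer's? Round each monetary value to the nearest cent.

Seller: EUR 59274.71; buyer: EUR 11842.42

FOB: the seller bears costs until goods are on board at the origin port; the buyer bears freight, insurance and all costs thereafter.
Seller's account: goods 57340.08 + inland to port 1373.31 + export clearance 425.24 + origin terminal 136.08 = 59274.71
Buyer's account: freight 6686.93 + insurance 89.65 + destination terminal 321.22 + brokerage 276.19 + duty 3946.98 + delivery 521.45 = 11842.42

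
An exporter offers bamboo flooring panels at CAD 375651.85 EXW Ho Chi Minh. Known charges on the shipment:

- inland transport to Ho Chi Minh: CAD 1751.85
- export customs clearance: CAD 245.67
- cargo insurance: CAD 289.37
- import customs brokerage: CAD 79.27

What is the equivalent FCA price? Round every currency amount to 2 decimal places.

FCA price: CAD 377649.37

Not relevant to the conversion: brokerage, insurance — on the buyer under both terms; not part of either seller's price.
From EXW to FCA, the seller additionally bears: inland to port, export clearance.
FCA price = 375651.85 + 1751.85 + 245.67 = 377649.37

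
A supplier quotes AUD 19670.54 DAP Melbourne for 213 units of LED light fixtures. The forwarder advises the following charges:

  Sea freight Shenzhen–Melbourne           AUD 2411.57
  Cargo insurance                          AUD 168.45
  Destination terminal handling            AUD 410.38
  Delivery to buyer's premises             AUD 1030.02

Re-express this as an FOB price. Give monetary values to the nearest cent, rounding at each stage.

From DAP to FOB, the seller no longer bears: freight, insurance, destination terminal, delivery.
FOB price = 19670.54 − 2411.57 − 168.45 − 410.38 − 1030.02 = 15650.12

FOB price: AUD 15650.12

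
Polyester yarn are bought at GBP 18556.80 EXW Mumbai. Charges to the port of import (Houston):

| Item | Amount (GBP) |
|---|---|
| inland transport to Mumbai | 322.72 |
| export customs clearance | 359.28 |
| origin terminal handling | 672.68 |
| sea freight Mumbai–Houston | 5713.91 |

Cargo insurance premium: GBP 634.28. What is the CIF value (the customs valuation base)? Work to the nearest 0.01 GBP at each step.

CIF = EXW price + pre-shipment costs + freight + insurance
CIF = 18556.80 + 322.72 + 359.28 + 672.68 + 5713.91 + 634.28 = 26259.67

CIF value: GBP 26259.67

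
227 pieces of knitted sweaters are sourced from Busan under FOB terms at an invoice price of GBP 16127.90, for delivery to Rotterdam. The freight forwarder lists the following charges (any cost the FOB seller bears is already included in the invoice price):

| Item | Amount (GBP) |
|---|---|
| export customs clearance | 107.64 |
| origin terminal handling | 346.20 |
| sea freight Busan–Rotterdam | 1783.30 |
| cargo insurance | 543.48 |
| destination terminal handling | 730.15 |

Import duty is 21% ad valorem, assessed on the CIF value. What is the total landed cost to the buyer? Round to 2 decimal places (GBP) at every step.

Total landed cost: GBP 23060.31

FOB: the seller bears costs until goods are on board at the origin port; the buyer bears freight, insurance and all costs thereafter.
Already in the invoice (seller's account under FOB): export clearance, origin terminal — exclude.
CIF value = FOB price + freight + insurance = 16127.90 + 1783.30 + 543.48 = 18454.68
Import duty = 18454.68 × 21% = 3875.48
Buyer bears: freight 1783.30 + insurance 543.48 + destination terminal 730.15 + duty 3875.48 = 6932.41
Landed cost = invoice 16127.90 + 6932.41 = 23060.31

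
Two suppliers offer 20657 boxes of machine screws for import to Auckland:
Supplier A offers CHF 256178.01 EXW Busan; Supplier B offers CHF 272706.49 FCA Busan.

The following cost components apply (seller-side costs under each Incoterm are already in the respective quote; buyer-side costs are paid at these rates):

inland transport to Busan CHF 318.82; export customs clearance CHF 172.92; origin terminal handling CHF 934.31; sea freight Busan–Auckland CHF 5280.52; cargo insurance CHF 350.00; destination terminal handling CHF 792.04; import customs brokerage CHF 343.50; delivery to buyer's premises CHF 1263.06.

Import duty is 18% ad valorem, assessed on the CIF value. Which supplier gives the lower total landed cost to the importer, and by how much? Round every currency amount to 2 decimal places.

Supplier A (EXW):
CIF value = EXW price + inland to port + export clearance + origin terminal + freight + insurance = 256178.01 + 318.82 + 172.92 + 934.31 + 5280.52 + 350.00 = 263234.58
Import duty = 263234.58 × 18% = 47382.22
Buyer bears (A): 318.82 + 172.92 + 934.31 + 5280.52 + 350.00 + 792.04 + 343.50 + 1263.06 = 9455.17
Landed cost (A) = invoice 256178.01 + 9455.17 + duty 47382.22 = 313015.40
Supplier B (FCA):
CIF value = FCA price + origin terminal + freight + insurance = 272706.49 + 934.31 + 5280.52 + 350.00 = 279271.32
Import duty = 279271.32 × 18% = 50268.84
Buyer bears (B): 934.31 + 5280.52 + 350.00 + 792.04 + 343.50 + 1263.06 = 8963.43
Landed cost (B) = invoice 272706.49 + 8963.43 + duty 50268.84 = 331938.76
Difference = |313015.40 − 331938.76| = 18923.36

Supplier A is cheaper by CHF 18923.36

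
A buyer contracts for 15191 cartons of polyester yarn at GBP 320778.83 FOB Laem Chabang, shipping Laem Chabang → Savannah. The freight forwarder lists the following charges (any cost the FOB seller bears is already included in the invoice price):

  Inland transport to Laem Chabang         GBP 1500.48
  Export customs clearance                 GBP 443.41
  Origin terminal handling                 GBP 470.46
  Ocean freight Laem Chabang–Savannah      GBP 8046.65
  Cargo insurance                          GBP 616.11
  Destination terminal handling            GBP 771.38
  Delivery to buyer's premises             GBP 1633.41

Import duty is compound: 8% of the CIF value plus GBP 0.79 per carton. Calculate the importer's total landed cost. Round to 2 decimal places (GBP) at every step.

FOB: the seller bears costs until goods are on board at the origin port; the buyer bears freight, insurance and all costs thereafter.
Already in the invoice (seller's account under FOB): inland to port, export clearance, origin terminal — exclude.
CIF value = FOB price + freight + insurance = 320778.83 + 8046.65 + 616.11 = 329441.59
Ad valorem component: 329441.59 × 8% = 26355.33
Specific component: 15191 × 0.79 = 12000.89
Import duty = 26355.33 + 12000.89 = 38356.22
Buyer bears: freight 8046.65 + insurance 616.11 + destination terminal 771.38 + delivery 1633.41 + duty 38356.22 = 49423.77
Landed cost = invoice 320778.83 + 49423.77 = 370202.60

Total landed cost: GBP 370202.60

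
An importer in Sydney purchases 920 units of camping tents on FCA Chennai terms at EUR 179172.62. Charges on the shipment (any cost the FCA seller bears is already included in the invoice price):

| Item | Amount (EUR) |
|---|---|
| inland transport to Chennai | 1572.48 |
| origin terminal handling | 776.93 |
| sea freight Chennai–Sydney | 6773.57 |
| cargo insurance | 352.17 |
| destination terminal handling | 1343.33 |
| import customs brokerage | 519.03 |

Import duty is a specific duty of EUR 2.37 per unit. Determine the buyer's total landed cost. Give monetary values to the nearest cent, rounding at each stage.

Total landed cost: EUR 191118.05

FCA: the seller delivers export-cleared goods to the carrier; the buyer bears costs from that point.
Already in the invoice (seller's account under FCA): inland to port — exclude.
CIF value = FCA price + origin terminal + freight + insurance = 179172.62 + 776.93 + 6773.57 + 352.17 = 187075.29
Import duty = 920 × 2.37 = 2180.40
Buyer bears: origin terminal 776.93 + freight 6773.57 + insurance 352.17 + destination terminal 1343.33 + brokerage 519.03 + duty 2180.40 = 11945.43
Landed cost = invoice 179172.62 + 11945.43 = 191118.05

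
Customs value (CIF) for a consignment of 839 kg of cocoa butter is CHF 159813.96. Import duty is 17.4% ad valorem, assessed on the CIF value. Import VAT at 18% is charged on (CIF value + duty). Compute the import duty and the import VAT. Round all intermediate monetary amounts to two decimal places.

Import duty = 159813.96 × 17.4% = 27807.63
VAT base = CIF + duty = 159813.96 + 27807.63 = 187621.59
Import VAT = 187621.59 × 18% = 33771.89

Import duty: CHF 27807.63; import VAT: CHF 33771.89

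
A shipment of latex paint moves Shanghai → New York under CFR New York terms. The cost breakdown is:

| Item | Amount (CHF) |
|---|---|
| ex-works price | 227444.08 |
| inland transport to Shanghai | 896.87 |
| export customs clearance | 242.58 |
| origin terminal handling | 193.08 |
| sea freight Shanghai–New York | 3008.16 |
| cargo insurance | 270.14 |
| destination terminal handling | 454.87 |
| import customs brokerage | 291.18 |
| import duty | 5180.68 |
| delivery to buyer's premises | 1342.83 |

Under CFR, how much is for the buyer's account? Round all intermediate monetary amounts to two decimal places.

CFR: the seller pays costs through ocean freight to the destination port, but not insurance.
Seller's account: goods 227444.08 + inland to port 896.87 + export clearance 242.58 + origin terminal 193.08 + freight 3008.16 = 231784.77
Buyer's account: insurance 270.14 + destination terminal 454.87 + brokerage 291.18 + duty 5180.68 + delivery 1342.83 = 7539.70

Buyer's account: CHF 7539.70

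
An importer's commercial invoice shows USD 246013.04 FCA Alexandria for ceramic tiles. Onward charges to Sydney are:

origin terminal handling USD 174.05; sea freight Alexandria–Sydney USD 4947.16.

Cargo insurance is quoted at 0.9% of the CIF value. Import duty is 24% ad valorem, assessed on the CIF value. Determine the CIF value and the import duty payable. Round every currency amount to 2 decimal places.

CIF value: USD 253414.98; import duty: USD 60819.60

Let C be the CIF value. C = FCA price + pre-shipment costs + freight + 0.9% × C
C − 0.9% × C = 246013.04 + 174.05 + 4947.16
0.991 × C = 251134.25
C = 251134.25 / 0.991 = 253414.98
Insurance premium = 0.9% × 253414.98 = 2280.73
Import duty = 253414.98 × 24% = 60819.60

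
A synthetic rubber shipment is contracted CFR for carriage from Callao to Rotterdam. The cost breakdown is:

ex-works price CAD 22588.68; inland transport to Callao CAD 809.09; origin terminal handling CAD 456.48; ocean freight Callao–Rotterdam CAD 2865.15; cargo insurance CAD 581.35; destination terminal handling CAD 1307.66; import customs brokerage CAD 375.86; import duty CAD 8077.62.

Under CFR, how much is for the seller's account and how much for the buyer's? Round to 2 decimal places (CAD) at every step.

Seller: CAD 26719.40; buyer: CAD 10342.49

CFR: the seller pays costs through ocean freight to the destination port, but not insurance.
Seller's account: goods 22588.68 + inland to port 809.09 + origin terminal 456.48 + freight 2865.15 = 26719.40
Buyer's account: insurance 581.35 + destination terminal 1307.66 + brokerage 375.86 + duty 8077.62 = 10342.49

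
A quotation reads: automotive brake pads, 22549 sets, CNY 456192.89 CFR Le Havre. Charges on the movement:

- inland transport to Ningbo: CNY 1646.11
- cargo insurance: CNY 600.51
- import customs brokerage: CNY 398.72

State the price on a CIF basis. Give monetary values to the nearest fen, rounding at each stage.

CIF price: CNY 456793.40

Not relevant to the conversion: inland to port — on the seller under both CFR and CIF; already in the CFR price and stays in the CIF price. brokerage — on the buyer under both terms; not part of either seller's price.
From CFR to CIF, the seller additionally bears: insurance.
CIF price = 456192.89 + 600.51 = 456793.40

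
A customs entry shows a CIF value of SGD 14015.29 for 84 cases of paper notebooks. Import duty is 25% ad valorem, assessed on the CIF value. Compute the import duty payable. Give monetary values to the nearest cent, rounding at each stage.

Import duty: SGD 3503.82

Import duty = 14015.29 × 25% = 3503.82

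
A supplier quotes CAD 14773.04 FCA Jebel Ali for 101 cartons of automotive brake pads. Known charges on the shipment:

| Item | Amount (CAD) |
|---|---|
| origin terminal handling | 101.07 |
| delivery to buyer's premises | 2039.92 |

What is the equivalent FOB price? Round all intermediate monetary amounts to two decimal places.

Not relevant to the conversion: delivery — on the buyer under both terms; not part of either seller's price.
From FCA to FOB, the seller additionally bears: origin terminal.
FOB price = 14773.04 + 101.07 = 14874.11

FOB price: CAD 14874.11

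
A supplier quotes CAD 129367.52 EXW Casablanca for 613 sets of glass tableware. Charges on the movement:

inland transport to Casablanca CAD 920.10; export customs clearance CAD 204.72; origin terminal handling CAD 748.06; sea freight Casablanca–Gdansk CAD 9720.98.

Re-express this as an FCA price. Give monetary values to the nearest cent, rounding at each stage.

Not relevant to the conversion: origin terminal, freight — on the buyer under both terms; not part of either seller's price.
From EXW to FCA, the seller additionally bears: inland to port, export clearance.
FCA price = 129367.52 + 920.10 + 204.72 = 130492.34

FCA price: CAD 130492.34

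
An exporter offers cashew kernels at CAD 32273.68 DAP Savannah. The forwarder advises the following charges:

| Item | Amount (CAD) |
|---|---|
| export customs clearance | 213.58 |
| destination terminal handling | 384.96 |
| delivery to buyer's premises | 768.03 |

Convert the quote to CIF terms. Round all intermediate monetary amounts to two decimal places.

Not relevant to the conversion: export clearance — on the seller under both DAP and CIF; already in the DAP price and stays in the CIF price.
From DAP to CIF, the seller no longer bears: destination terminal, delivery.
CIF price = 32273.68 − 384.96 − 768.03 = 31120.69

CIF price: CAD 31120.69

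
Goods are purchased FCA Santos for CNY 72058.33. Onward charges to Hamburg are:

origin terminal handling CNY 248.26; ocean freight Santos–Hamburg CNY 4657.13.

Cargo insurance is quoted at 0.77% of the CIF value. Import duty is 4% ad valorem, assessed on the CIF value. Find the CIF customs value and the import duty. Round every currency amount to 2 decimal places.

CIF value: CNY 77560.94; import duty: CNY 3102.44

Let C be the CIF value. C = FCA price + pre-shipment costs + freight + 0.77% × C
C − 0.77% × C = 72058.33 + 248.26 + 4657.13
0.9923 × C = 76963.72
C = 76963.72 / 0.9923 = 77560.94
Insurance premium = 0.77% × 77560.94 = 597.22
Import duty = 77560.94 × 4% = 3102.44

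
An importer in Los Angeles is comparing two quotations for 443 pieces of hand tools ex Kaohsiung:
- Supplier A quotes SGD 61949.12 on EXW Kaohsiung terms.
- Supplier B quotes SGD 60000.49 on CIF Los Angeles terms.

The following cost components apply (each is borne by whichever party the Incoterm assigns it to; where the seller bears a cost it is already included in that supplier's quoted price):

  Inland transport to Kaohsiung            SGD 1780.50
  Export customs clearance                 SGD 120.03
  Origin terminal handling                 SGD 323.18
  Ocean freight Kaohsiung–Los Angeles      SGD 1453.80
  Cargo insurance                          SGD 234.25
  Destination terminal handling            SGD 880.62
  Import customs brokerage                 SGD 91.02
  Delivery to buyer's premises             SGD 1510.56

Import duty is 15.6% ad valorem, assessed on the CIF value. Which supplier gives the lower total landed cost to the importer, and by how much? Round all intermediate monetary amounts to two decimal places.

Supplier A (EXW):
CIF value = EXW price + inland to port + export clearance + origin terminal + freight + insurance = 61949.12 + 1780.50 + 120.03 + 323.18 + 1453.80 + 234.25 = 65860.88
Import duty = 65860.88 × 15.6% = 10274.30
Buyer bears (A): 1780.50 + 120.03 + 323.18 + 1453.80 + 234.25 + 880.62 + 91.02 + 1510.56 = 6393.96
Landed cost (A) = invoice 61949.12 + 6393.96 + duty 10274.30 = 78617.38
Supplier B (CIF):
The CIF price already equals the CIF value: 60000.49
Import duty = 60000.49 × 15.6% = 9360.08
Buyer bears (B): 880.62 + 91.02 + 1510.56 = 2482.20
Landed cost (B) = invoice 60000.49 + 2482.20 + duty 9360.08 = 71842.77
Difference = |78617.38 − 71842.77| = 6774.61

Supplier B is cheaper by SGD 6774.61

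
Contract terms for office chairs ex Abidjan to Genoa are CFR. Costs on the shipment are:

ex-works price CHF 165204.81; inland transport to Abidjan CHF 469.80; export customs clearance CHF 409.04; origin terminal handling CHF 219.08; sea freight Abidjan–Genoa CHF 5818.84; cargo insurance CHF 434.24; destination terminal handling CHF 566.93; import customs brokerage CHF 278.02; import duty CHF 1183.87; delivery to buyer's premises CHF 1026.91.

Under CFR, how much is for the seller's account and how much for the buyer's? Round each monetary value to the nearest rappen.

CFR: the seller pays costs through ocean freight to the destination port, but not insurance.
Seller's account: goods 165204.81 + inland to port 469.80 + export clearance 409.04 + origin terminal 219.08 + freight 5818.84 = 172121.57
Buyer's account: insurance 434.24 + destination terminal 566.93 + brokerage 278.02 + duty 1183.87 + delivery 1026.91 = 3489.97

Seller: CHF 172121.57; buyer: CHF 3489.97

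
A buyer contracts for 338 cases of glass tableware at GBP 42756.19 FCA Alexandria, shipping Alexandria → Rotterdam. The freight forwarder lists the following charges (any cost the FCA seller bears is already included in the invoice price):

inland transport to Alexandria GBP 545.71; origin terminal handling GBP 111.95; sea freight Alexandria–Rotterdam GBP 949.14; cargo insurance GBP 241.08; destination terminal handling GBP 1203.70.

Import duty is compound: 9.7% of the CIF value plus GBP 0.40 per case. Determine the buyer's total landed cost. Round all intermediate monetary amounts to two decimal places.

FCA: the seller delivers export-cleared goods to the carrier; the buyer bears costs from that point.
Already in the invoice (seller's account under FCA): inland to port — exclude.
CIF value = FCA price + origin terminal + freight + insurance = 42756.19 + 111.95 + 949.14 + 241.08 = 44058.36
Ad valorem component: 44058.36 × 9.7% = 4273.66
Specific component: 338 × 0.40 = 135.20
Import duty = 4273.66 + 135.20 = 4408.86
Buyer bears: origin terminal 111.95 + freight 949.14 + insurance 241.08 + destination terminal 1203.70 + duty 4408.86 = 6914.73
Landed cost = invoice 42756.19 + 6914.73 = 49670.92

Total landed cost: GBP 49670.92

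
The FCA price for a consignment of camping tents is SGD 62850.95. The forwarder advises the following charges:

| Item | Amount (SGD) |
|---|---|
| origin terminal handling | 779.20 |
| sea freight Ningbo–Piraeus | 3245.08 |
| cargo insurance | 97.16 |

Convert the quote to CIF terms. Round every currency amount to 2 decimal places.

From FCA to CIF, the seller additionally bears: origin terminal, freight, insurance.
CIF price = 62850.95 + 779.20 + 3245.08 + 97.16 = 66972.39

CIF price: SGD 66972.39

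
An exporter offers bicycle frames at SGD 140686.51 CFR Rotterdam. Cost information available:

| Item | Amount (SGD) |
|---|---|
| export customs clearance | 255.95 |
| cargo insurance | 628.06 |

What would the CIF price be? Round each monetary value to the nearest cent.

CIF price: SGD 141314.57

Not relevant to the conversion: export clearance — on the seller under both CFR and CIF; already in the CFR price and stays in the CIF price.
From CFR to CIF, the seller additionally bears: insurance.
CIF price = 140686.51 + 628.06 = 141314.57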